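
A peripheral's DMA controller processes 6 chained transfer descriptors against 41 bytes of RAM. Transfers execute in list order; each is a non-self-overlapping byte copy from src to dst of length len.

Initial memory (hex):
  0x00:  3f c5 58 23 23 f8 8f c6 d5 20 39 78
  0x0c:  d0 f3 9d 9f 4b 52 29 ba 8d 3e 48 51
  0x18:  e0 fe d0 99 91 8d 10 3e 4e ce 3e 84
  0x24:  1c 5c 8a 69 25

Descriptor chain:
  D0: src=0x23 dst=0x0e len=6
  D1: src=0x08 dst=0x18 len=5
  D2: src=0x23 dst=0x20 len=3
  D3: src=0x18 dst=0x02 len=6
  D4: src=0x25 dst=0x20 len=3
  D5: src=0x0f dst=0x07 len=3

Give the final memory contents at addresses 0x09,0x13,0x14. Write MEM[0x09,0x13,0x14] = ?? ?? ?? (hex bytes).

#0 dst[0x0e+6] := {0x84,0x1c,0x5c,0x8a,0x69,0x25}
#1 dst[0x18+5] := {0xd5,0x20,0x39,0x78,0xd0}
#2 dst[0x20+3] := {0x84,0x1c,0x5c}
#3 dst[0x02+6] := {0xd5,0x20,0x39,0x78,0xd0,0x8d}
#4 dst[0x20+3] := {0x5c,0x8a,0x69}
#5 dst[0x07+3] := {0x1c,0x5c,0x8a}
query mem[0x09]=0x8a, mem[0x13]=0x25, mem[0x14]=0x8d

MEM[0x09,0x13,0x14] = 8a 25 8d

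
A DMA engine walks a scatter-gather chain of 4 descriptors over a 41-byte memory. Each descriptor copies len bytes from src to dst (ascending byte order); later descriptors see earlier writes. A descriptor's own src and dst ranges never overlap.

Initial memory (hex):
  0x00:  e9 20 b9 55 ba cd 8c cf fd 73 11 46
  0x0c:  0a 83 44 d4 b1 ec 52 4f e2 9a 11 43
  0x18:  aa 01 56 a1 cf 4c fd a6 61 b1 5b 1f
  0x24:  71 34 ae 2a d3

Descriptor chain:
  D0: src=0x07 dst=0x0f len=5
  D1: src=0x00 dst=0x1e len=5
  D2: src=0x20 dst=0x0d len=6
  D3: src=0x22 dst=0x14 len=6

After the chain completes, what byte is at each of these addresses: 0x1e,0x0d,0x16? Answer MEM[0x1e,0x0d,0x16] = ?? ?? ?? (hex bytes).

MEM[0x1e,0x0d,0x16] = e9 b9 71

D0: mem[0x0f..0x13] <- [cf fd 73 11 46]
D1: mem[0x1e..0x22] <- [e9 20 b9 55 ba]
D2: mem[0x0d..0x12] <- [b9 55 ba 1f 71 34]
D3: mem[0x14..0x19] <- [ba 1f 71 34 ae 2a]
query mem[0x1e]=0xe9, mem[0x0d]=0xb9, mem[0x16]=0x71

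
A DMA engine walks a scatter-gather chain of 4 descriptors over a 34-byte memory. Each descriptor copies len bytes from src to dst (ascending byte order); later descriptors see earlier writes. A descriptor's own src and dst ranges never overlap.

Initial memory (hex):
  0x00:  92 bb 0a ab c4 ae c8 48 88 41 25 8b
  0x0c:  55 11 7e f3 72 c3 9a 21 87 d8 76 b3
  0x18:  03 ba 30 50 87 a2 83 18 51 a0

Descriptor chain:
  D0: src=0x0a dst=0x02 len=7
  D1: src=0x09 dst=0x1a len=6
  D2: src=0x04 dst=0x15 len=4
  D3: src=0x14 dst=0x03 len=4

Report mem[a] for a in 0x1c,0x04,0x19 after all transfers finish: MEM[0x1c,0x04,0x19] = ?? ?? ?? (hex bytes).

MEM[0x1c,0x04,0x19] = 8b 55 ba

  after D0: wrote 7B at 0x02 = 258b55117ef372
  after D1: wrote 6B at 0x1a = 41258b55117e
  after D2: wrote 4B at 0x15 = 55117ef3
  after D3: wrote 4B at 0x03 = 8755117e
query mem[0x1c]=0x8b, mem[0x04]=0x55, mem[0x19]=0xba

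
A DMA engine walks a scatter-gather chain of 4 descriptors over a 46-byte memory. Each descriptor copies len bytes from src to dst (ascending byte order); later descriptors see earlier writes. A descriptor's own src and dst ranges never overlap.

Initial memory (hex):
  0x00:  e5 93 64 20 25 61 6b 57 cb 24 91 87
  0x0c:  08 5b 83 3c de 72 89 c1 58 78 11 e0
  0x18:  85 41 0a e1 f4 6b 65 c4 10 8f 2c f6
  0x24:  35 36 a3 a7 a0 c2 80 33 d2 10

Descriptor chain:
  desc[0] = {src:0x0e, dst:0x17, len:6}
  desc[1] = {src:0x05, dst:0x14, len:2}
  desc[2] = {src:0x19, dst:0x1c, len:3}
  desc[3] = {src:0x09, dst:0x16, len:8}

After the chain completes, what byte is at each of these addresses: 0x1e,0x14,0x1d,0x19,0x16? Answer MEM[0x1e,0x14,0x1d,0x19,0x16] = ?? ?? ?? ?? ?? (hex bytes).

MEM[0x1e,0x14,0x1d,0x19,0x16] = 89 61 de 08 24

D0: mem[0x17..0x1c] <- [83 3c de 72 89 c1]
D1: mem[0x14..0x15] <- [61 6b]
D2: mem[0x1c..0x1e] <- [de 72 89]
D3: mem[0x16..0x1d] <- [24 91 87 08 5b 83 3c de]
query mem[0x1e]=0x89, mem[0x14]=0x61, mem[0x1d]=0xde, mem[0x19]=0x08, mem[0x16]=0x24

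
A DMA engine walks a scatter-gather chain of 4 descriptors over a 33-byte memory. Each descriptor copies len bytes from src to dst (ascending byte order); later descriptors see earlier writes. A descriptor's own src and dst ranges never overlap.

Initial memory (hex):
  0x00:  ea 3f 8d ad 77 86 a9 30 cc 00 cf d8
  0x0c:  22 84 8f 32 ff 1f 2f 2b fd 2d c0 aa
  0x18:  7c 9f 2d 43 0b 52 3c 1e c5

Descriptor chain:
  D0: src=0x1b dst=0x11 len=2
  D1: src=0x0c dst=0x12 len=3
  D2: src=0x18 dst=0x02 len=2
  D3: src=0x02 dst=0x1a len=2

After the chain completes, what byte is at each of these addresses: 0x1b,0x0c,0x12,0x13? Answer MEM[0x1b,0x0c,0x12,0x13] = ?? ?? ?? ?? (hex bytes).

D0: mem[0x11..0x12] <- [43 0b]
D1: mem[0x12..0x14] <- [22 84 8f]
D2: mem[0x02..0x03] <- [7c 9f]
D3: mem[0x1a..0x1b] <- [7c 9f]
query mem[0x1b]=0x9f, mem[0x0c]=0x22, mem[0x12]=0x22, mem[0x13]=0x84

MEM[0x1b,0x0c,0x12,0x13] = 9f 22 22 84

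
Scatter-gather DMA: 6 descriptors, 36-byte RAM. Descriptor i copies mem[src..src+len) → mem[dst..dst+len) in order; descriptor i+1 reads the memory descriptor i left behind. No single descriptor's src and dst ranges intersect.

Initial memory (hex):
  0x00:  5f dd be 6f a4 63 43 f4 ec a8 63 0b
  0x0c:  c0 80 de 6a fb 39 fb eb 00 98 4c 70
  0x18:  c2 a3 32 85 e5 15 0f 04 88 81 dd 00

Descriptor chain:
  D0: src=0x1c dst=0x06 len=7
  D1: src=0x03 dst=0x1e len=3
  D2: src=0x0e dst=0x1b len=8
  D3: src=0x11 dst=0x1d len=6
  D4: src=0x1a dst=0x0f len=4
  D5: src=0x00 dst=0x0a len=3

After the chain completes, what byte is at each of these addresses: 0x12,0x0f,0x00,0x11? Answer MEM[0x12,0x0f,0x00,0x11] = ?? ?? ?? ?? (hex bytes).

[0] 0x1c->0x06 len=7 : e5 15 0f 04 88 81 dd
[1] 0x03->0x1e len=3 : 6f a4 63
[2] 0x0e->0x1b len=8 : de 6a fb 39 fb eb 00 98
[3] 0x11->0x1d len=6 : 39 fb eb 00 98 4c
[4] 0x1a->0x0f len=4 : 32 de 6a 39
[5] 0x00->0x0a len=3 : 5f dd be
query mem[0x12]=0x39, mem[0x0f]=0x32, mem[0x00]=0x5f, mem[0x11]=0x6a

MEM[0x12,0x0f,0x00,0x11] = 39 32 5f 6a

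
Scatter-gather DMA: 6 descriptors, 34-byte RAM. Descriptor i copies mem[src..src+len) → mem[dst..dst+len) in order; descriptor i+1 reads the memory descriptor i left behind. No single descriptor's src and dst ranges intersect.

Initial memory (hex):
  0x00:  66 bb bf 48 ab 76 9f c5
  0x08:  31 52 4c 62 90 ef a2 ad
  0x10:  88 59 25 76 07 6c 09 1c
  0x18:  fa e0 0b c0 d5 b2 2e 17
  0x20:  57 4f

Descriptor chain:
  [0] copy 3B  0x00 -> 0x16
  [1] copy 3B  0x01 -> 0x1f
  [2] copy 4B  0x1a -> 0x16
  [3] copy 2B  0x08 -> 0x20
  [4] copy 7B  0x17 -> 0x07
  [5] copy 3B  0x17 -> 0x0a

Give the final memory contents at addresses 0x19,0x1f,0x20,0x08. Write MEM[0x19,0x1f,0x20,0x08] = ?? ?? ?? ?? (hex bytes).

D0: mem[0x16..0x18] <- [66 bb bf]
D1: mem[0x1f..0x21] <- [bb bf 48]
D2: mem[0x16..0x19] <- [0b c0 d5 b2]
D3: mem[0x20..0x21] <- [31 52]
D4: mem[0x07..0x0d] <- [c0 d5 b2 0b c0 d5 b2]
D5: mem[0x0a..0x0c] <- [c0 d5 b2]
query mem[0x19]=0xb2, mem[0x1f]=0xbb, mem[0x20]=0x31, mem[0x08]=0xd5

MEM[0x19,0x1f,0x20,0x08] = b2 bb 31 d5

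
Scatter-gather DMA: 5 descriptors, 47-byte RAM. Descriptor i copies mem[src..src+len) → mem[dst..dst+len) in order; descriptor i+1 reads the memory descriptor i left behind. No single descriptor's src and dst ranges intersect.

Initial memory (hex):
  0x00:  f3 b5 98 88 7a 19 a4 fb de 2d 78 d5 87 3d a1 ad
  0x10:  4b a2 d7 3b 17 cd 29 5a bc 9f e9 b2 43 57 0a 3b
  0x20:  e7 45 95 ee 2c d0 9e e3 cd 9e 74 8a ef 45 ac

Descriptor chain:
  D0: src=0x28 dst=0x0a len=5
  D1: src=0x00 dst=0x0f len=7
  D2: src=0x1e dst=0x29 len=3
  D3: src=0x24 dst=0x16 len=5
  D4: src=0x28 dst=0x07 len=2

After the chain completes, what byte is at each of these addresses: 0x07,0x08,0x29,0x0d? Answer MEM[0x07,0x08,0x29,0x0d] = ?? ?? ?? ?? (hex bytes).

MEM[0x07,0x08,0x29,0x0d] = cd 0a 0a 8a

[0] 0x28->0x0a len=5 : cd 9e 74 8a ef
[1] 0x00->0x0f len=7 : f3 b5 98 88 7a 19 a4
[2] 0x1e->0x29 len=3 : 0a 3b e7
[3] 0x24->0x16 len=5 : 2c d0 9e e3 cd
[4] 0x28->0x07 len=2 : cd 0a
query mem[0x07]=0xcd, mem[0x08]=0x0a, mem[0x29]=0x0a, mem[0x0d]=0x8a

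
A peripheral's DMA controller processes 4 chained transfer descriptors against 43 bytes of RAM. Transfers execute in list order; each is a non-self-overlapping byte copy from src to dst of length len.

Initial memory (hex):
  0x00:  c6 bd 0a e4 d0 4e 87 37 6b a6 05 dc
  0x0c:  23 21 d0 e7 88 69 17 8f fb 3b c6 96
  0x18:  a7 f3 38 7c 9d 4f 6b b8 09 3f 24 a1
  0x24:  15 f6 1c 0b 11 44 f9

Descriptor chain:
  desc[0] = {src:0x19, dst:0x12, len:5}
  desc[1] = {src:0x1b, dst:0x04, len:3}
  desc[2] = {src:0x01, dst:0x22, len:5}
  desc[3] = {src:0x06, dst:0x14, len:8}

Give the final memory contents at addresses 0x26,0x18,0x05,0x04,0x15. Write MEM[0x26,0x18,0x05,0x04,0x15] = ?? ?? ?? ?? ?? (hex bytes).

[0] 0x19->0x12 len=5 : f3 38 7c 9d 4f
[1] 0x1b->0x04 len=3 : 7c 9d 4f
[2] 0x01->0x22 len=5 : bd 0a e4 7c 9d
[3] 0x06->0x14 len=8 : 4f 37 6b a6 05 dc 23 21
query mem[0x26]=0x9d, mem[0x18]=0x05, mem[0x05]=0x9d, mem[0x04]=0x7c, mem[0x15]=0x37

MEM[0x26,0x18,0x05,0x04,0x15] = 9d 05 9d 7c 37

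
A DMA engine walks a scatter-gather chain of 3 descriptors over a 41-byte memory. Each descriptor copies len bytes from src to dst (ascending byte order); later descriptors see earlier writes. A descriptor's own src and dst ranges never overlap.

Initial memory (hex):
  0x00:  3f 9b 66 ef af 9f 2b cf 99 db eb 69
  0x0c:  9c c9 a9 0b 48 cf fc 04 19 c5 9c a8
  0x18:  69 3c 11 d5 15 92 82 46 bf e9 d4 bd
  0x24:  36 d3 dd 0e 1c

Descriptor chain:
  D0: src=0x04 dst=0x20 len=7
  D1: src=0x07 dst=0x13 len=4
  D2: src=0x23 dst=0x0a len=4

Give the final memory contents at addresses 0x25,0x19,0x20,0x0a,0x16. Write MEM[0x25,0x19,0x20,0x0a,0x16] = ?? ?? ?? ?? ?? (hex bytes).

#0 dst[0x20+7] := {0xaf,0x9f,0x2b,0xcf,0x99,0xdb,0xeb}
#1 dst[0x13+4] := {0xcf,0x99,0xdb,0xeb}
#2 dst[0x0a+4] := {0xcf,0x99,0xdb,0xeb}
query mem[0x25]=0xdb, mem[0x19]=0x3c, mem[0x20]=0xaf, mem[0x0a]=0xcf, mem[0x16]=0xeb

MEM[0x25,0x19,0x20,0x0a,0x16] = db 3c af cf eb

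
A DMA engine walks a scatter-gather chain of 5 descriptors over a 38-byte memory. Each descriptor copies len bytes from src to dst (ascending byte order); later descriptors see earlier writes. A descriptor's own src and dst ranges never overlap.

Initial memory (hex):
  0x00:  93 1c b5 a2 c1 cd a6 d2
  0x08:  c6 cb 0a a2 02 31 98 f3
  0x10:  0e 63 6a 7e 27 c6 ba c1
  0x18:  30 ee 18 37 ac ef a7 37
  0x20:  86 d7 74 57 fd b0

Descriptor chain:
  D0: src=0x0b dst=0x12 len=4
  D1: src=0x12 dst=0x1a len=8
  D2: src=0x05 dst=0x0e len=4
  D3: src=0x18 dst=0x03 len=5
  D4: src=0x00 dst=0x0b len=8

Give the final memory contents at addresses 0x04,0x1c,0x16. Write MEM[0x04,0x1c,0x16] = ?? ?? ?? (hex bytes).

#0 dst[0x12+4] := {0xa2,0x02,0x31,0x98}
#1 dst[0x1a+8] := {0xa2,0x02,0x31,0x98,0xba,0xc1,0x30,0xee}
#2 dst[0x0e+4] := {0xcd,0xa6,0xd2,0xc6}
#3 dst[0x03+5] := {0x30,0xee,0xa2,0x02,0x31}
#4 dst[0x0b+8] := {0x93,0x1c,0xb5,0x30,0xee,0xa2,0x02,0x31}
query mem[0x04]=0xee, mem[0x1c]=0x31, mem[0x16]=0xba

MEM[0x04,0x1c,0x16] = ee 31 ba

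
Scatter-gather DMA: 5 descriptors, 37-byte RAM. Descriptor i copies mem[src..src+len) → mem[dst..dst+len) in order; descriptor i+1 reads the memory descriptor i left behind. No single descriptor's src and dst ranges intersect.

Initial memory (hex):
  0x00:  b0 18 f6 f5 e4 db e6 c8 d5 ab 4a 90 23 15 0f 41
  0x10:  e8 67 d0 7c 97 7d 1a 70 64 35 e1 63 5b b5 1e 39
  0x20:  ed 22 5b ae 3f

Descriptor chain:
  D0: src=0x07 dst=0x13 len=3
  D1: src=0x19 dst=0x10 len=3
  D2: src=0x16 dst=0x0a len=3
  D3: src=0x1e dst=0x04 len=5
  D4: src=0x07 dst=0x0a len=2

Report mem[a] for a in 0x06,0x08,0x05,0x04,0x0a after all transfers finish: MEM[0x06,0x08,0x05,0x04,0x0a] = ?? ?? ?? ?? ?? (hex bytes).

MEM[0x06,0x08,0x05,0x04,0x0a] = ed 5b 39 1e 22

#0 dst[0x13+3] := {0xc8,0xd5,0xab}
#1 dst[0x10+3] := {0x35,0xe1,0x63}
#2 dst[0x0a+3] := {0x1a,0x70,0x64}
#3 dst[0x04+5] := {0x1e,0x39,0xed,0x22,0x5b}
#4 dst[0x0a+2] := {0x22,0x5b}
query mem[0x06]=0xed, mem[0x08]=0x5b, mem[0x05]=0x39, mem[0x04]=0x1e, mem[0x0a]=0x22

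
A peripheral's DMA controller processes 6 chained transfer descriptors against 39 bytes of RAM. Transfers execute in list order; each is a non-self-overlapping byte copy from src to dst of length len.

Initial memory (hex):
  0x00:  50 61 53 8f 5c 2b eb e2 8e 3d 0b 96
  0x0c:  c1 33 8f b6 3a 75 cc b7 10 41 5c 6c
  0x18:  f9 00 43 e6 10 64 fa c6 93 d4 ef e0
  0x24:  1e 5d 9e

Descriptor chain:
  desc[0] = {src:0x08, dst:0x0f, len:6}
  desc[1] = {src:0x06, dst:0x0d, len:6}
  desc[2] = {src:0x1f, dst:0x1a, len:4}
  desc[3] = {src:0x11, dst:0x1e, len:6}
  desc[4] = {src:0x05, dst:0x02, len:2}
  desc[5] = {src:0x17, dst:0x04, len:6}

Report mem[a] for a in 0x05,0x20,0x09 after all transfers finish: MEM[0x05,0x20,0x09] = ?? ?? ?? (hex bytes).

  after D0: wrote 6B at 0x0f = 8e3d0b96c133
  after D1: wrote 6B at 0x0d = ebe28e3d0b96
  after D2: wrote 4B at 0x1a = c693d4ef
  after D3: wrote 6B at 0x1e = 0b96c133415c
  after D4: wrote 2B at 0x02 = 2beb
  after D5: wrote 6B at 0x04 = 6cf900c693d4
query mem[0x05]=0xf9, mem[0x20]=0xc1, mem[0x09]=0xd4

MEM[0x05,0x20,0x09] = f9 c1 d4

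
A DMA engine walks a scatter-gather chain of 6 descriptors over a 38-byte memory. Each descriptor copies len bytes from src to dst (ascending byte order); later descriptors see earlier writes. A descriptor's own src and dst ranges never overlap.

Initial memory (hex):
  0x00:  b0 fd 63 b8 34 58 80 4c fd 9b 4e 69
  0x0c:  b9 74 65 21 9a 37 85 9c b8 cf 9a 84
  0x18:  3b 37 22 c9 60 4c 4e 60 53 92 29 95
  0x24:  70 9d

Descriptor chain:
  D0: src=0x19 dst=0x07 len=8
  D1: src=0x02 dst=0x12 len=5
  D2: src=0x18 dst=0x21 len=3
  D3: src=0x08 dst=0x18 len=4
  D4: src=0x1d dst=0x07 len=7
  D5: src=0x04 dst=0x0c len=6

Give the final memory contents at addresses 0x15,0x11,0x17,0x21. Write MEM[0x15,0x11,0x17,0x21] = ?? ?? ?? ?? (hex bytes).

D0: mem[0x07..0x0e] <- [37 22 c9 60 4c 4e 60 53]
D1: mem[0x12..0x16] <- [63 b8 34 58 80]
D2: mem[0x21..0x23] <- [3b 37 22]
D3: mem[0x18..0x1b] <- [22 c9 60 4c]
D4: mem[0x07..0x0d] <- [4c 4e 60 53 3b 37 22]
D5: mem[0x0c..0x11] <- [34 58 80 4c 4e 60]
query mem[0x15]=0x58, mem[0x11]=0x60, mem[0x17]=0x84, mem[0x21]=0x3b

MEM[0x15,0x11,0x17,0x21] = 58 60 84 3b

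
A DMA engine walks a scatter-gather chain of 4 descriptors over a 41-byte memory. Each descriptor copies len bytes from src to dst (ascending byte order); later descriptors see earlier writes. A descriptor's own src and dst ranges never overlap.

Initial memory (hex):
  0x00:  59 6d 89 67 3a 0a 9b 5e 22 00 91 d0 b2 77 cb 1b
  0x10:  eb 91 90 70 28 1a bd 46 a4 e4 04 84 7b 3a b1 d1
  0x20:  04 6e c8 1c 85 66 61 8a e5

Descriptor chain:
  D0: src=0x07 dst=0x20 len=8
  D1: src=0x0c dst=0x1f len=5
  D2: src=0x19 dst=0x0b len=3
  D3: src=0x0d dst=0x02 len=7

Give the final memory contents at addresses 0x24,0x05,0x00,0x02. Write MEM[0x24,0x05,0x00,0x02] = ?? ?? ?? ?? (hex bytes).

[0] 0x07->0x20 len=8 : 5e 22 00 91 d0 b2 77 cb
[1] 0x0c->0x1f len=5 : b2 77 cb 1b eb
[2] 0x19->0x0b len=3 : e4 04 84
[3] 0x0d->0x02 len=7 : 84 cb 1b eb 91 90 70
query mem[0x24]=0xd0, mem[0x05]=0xeb, mem[0x00]=0x59, mem[0x02]=0x84

MEM[0x24,0x05,0x00,0x02] = d0 eb 59 84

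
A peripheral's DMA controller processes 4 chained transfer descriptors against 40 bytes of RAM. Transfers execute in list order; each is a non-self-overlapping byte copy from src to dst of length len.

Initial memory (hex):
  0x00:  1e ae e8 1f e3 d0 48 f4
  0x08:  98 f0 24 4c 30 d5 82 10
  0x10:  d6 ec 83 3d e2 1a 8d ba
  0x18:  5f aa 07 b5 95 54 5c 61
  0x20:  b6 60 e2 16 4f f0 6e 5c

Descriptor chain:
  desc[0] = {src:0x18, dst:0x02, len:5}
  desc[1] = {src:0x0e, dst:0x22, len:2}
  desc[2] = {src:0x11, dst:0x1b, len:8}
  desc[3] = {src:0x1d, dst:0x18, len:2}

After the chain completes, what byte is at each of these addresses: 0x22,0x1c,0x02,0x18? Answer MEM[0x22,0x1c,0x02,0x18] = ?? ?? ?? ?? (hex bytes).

MEM[0x22,0x1c,0x02,0x18] = 5f 83 5f 3d

#0 dst[0x02+5] := {0x5f,0xaa,0x07,0xb5,0x95}
#1 dst[0x22+2] := {0x82,0x10}
#2 dst[0x1b+8] := {0xec,0x83,0x3d,0xe2,0x1a,0x8d,0xba,0x5f}
#3 dst[0x18+2] := {0x3d,0xe2}
query mem[0x22]=0x5f, mem[0x1c]=0x83, mem[0x02]=0x5f, mem[0x18]=0x3d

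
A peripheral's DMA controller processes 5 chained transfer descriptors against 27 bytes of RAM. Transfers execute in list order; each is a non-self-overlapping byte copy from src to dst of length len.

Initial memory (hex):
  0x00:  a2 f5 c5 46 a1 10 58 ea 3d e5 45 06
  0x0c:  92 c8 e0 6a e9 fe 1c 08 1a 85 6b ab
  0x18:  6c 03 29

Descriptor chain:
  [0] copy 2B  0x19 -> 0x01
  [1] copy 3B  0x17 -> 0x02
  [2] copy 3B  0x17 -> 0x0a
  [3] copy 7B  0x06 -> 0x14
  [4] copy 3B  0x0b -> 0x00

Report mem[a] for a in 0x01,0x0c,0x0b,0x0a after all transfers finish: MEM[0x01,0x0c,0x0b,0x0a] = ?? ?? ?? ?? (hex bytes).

MEM[0x01,0x0c,0x0b,0x0a] = 03 03 6c ab

#0 dst[0x01+2] := {0x03,0x29}
#1 dst[0x02+3] := {0xab,0x6c,0x03}
#2 dst[0x0a+3] := {0xab,0x6c,0x03}
#3 dst[0x14+7] := {0x58,0xea,0x3d,0xe5,0xab,0x6c,0x03}
#4 dst[0x00+3] := {0x6c,0x03,0xc8}
query mem[0x01]=0x03, mem[0x0c]=0x03, mem[0x0b]=0x6c, mem[0x0a]=0xab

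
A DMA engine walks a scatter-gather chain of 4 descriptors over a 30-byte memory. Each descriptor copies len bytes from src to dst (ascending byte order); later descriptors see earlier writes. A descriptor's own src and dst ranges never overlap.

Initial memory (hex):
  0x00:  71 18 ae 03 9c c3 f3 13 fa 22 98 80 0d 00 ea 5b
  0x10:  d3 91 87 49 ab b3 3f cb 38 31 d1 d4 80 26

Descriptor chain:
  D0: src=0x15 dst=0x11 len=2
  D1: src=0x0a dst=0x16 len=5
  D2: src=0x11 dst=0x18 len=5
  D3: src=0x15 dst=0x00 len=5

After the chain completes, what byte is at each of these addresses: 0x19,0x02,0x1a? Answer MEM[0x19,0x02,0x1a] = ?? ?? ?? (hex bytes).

MEM[0x19,0x02,0x1a] = 3f 80 49

#0 dst[0x11+2] := {0xb3,0x3f}
#1 dst[0x16+5] := {0x98,0x80,0x0d,0x00,0xea}
#2 dst[0x18+5] := {0xb3,0x3f,0x49,0xab,0xb3}
#3 dst[0x00+5] := {0xb3,0x98,0x80,0xb3,0x3f}
query mem[0x19]=0x3f, mem[0x02]=0x80, mem[0x1a]=0x49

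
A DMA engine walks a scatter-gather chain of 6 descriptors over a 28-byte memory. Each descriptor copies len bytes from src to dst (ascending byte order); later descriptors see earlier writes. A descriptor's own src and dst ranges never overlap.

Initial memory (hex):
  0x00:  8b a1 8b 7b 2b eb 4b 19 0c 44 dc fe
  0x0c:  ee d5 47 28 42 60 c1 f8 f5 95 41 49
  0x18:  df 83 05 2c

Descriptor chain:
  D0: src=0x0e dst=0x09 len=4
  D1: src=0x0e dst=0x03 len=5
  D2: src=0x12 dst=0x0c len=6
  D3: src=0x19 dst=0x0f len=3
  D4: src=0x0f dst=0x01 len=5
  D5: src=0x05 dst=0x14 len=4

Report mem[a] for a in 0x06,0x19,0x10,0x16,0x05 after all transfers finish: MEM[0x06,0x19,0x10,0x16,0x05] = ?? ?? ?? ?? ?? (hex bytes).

D0: mem[0x09..0x0c] <- [47 28 42 60]
D1: mem[0x03..0x07] <- [47 28 42 60 c1]
D2: mem[0x0c..0x11] <- [c1 f8 f5 95 41 49]
D3: mem[0x0f..0x11] <- [83 05 2c]
D4: mem[0x01..0x05] <- [83 05 2c c1 f8]
D5: mem[0x14..0x17] <- [f8 60 c1 0c]
query mem[0x06]=0x60, mem[0x19]=0x83, mem[0x10]=0x05, mem[0x16]=0xc1, mem[0x05]=0xf8

MEM[0x06,0x19,0x10,0x16,0x05] = 60 83 05 c1 f8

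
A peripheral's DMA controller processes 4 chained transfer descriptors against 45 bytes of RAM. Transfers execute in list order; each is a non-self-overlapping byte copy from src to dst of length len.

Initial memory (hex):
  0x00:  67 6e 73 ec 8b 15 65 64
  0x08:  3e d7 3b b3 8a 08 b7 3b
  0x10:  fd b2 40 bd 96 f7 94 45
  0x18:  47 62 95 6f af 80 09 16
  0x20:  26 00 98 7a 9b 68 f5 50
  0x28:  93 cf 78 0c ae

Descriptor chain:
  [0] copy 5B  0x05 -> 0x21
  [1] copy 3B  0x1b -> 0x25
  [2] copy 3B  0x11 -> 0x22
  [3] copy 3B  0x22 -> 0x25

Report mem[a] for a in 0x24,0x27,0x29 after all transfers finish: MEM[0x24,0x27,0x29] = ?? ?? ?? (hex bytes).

#0 dst[0x21+5] := {0x15,0x65,0x64,0x3e,0xd7}
#1 dst[0x25+3] := {0x6f,0xaf,0x80}
#2 dst[0x22+3] := {0xb2,0x40,0xbd}
#3 dst[0x25+3] := {0xb2,0x40,0xbd}
query mem[0x24]=0xbd, mem[0x27]=0xbd, mem[0x29]=0xcf

MEM[0x24,0x27,0x29] = bd bd cf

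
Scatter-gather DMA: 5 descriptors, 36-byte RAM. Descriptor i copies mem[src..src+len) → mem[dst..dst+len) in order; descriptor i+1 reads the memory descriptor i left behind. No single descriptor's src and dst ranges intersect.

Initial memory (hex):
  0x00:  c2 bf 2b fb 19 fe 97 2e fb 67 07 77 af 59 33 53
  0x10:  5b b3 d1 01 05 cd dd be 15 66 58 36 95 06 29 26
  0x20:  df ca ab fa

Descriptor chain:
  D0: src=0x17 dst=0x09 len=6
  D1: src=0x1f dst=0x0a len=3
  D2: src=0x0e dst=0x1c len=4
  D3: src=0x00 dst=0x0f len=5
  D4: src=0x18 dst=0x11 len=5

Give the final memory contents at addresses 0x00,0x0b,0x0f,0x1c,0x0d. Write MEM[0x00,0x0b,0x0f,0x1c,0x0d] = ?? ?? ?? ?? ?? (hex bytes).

[0] 0x17->0x09 len=6 : be 15 66 58 36 95
[1] 0x1f->0x0a len=3 : 26 df ca
[2] 0x0e->0x1c len=4 : 95 53 5b b3
[3] 0x00->0x0f len=5 : c2 bf 2b fb 19
[4] 0x18->0x11 len=5 : 15 66 58 36 95
query mem[0x00]=0xc2, mem[0x0b]=0xdf, mem[0x0f]=0xc2, mem[0x1c]=0x95, mem[0x0d]=0x36

MEM[0x00,0x0b,0x0f,0x1c,0x0d] = c2 df c2 95 36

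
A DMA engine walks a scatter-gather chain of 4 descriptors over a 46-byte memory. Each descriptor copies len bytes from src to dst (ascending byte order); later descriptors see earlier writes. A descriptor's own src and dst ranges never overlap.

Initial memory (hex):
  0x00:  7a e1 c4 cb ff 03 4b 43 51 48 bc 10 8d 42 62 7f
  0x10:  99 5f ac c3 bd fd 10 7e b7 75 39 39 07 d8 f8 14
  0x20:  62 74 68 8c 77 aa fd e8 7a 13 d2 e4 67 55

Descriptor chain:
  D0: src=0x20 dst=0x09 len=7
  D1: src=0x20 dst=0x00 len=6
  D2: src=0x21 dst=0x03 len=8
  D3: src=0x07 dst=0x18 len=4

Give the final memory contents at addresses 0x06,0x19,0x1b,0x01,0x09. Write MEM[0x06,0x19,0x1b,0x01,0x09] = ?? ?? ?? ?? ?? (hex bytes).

[0] 0x20->0x09 len=7 : 62 74 68 8c 77 aa fd
[1] 0x20->0x00 len=6 : 62 74 68 8c 77 aa
[2] 0x21->0x03 len=8 : 74 68 8c 77 aa fd e8 7a
[3] 0x07->0x18 len=4 : aa fd e8 7a
query mem[0x06]=0x77, mem[0x19]=0xfd, mem[0x1b]=0x7a, mem[0x01]=0x74, mem[0x09]=0xe8

MEM[0x06,0x19,0x1b,0x01,0x09] = 77 fd 7a 74 e8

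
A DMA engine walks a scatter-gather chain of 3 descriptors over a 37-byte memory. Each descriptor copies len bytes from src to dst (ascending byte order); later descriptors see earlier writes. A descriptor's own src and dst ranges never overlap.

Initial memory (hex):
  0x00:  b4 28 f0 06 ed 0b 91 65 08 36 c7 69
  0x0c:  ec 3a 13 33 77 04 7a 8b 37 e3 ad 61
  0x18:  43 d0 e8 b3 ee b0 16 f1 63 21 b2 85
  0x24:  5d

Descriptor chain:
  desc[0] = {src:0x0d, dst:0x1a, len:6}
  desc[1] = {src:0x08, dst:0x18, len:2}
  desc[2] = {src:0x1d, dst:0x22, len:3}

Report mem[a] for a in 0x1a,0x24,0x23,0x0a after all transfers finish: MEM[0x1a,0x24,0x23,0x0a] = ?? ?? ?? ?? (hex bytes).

MEM[0x1a,0x24,0x23,0x0a] = 3a 7a 04 c7

[0] 0x0d->0x1a len=6 : 3a 13 33 77 04 7a
[1] 0x08->0x18 len=2 : 08 36
[2] 0x1d->0x22 len=3 : 77 04 7a
query mem[0x1a]=0x3a, mem[0x24]=0x7a, mem[0x23]=0x04, mem[0x0a]=0xc7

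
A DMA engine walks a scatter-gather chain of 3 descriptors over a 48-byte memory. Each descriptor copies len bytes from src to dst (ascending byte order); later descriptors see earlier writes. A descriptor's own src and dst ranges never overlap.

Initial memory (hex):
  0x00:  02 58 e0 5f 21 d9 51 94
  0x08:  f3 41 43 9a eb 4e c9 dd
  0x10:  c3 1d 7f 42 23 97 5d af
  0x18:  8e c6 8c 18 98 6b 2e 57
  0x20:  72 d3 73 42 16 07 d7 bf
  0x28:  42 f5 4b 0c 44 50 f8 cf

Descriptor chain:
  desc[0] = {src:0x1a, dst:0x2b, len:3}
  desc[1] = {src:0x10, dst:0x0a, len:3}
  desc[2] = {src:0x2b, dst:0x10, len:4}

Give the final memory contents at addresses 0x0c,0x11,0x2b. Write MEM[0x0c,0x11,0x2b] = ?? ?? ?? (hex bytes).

MEM[0x0c,0x11,0x2b] = 7f 18 8c

[0] 0x1a->0x2b len=3 : 8c 18 98
[1] 0x10->0x0a len=3 : c3 1d 7f
[2] 0x2b->0x10 len=4 : 8c 18 98 f8
query mem[0x0c]=0x7f, mem[0x11]=0x18, mem[0x2b]=0x8c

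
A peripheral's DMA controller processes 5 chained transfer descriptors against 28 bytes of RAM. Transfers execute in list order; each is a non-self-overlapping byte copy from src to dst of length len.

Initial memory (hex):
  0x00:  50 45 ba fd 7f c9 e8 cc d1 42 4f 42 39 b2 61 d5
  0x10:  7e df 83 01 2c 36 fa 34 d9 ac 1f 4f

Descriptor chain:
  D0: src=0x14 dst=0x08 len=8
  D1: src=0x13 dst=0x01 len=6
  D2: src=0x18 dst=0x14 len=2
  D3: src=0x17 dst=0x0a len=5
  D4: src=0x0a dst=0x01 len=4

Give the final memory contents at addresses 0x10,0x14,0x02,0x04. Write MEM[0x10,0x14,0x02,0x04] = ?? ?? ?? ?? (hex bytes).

MEM[0x10,0x14,0x02,0x04] = 7e d9 d9 1f

  after D0: wrote 8B at 0x08 = 2c36fa34d9ac1f4f
  after D1: wrote 6B at 0x01 = 012c36fa34d9
  after D2: wrote 2B at 0x14 = d9ac
  after D3: wrote 5B at 0x0a = 34d9ac1f4f
  after D4: wrote 4B at 0x01 = 34d9ac1f
query mem[0x10]=0x7e, mem[0x14]=0xd9, mem[0x02]=0xd9, mem[0x04]=0x1f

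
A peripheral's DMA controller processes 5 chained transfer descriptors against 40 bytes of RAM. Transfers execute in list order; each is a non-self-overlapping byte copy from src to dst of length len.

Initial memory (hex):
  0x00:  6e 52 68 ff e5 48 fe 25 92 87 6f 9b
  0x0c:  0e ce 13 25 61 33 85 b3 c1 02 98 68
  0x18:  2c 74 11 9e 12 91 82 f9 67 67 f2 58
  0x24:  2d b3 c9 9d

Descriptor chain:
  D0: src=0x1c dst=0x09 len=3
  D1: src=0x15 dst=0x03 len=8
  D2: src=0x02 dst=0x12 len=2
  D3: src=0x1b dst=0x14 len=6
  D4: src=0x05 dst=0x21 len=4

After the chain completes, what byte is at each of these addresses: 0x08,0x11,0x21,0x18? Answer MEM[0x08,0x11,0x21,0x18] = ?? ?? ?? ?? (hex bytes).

[0] 0x1c->0x09 len=3 : 12 91 82
[1] 0x15->0x03 len=8 : 02 98 68 2c 74 11 9e 12
[2] 0x02->0x12 len=2 : 68 02
[3] 0x1b->0x14 len=6 : 9e 12 91 82 f9 67
[4] 0x05->0x21 len=4 : 68 2c 74 11
query mem[0x08]=0x11, mem[0x11]=0x33, mem[0x21]=0x68, mem[0x18]=0xf9

MEM[0x08,0x11,0x21,0x18] = 11 33 68 f9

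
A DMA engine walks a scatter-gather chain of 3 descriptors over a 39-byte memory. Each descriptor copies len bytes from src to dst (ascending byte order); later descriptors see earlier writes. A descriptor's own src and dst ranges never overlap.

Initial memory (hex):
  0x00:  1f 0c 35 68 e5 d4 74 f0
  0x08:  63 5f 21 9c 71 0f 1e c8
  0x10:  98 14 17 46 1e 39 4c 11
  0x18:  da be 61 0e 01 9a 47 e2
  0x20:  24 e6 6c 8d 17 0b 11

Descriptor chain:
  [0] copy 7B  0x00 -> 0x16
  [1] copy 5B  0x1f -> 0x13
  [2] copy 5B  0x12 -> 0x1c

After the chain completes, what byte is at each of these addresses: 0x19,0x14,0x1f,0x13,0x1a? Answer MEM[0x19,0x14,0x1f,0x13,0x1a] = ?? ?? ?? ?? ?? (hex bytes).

MEM[0x19,0x14,0x1f,0x13,0x1a] = 68 24 e6 e2 e5

  after D0: wrote 7B at 0x16 = 1f0c3568e5d474
  after D1: wrote 5B at 0x13 = e224e66c8d
  after D2: wrote 5B at 0x1c = 17e224e66c
query mem[0x19]=0x68, mem[0x14]=0x24, mem[0x1f]=0xe6, mem[0x13]=0xe2, mem[0x1a]=0xe5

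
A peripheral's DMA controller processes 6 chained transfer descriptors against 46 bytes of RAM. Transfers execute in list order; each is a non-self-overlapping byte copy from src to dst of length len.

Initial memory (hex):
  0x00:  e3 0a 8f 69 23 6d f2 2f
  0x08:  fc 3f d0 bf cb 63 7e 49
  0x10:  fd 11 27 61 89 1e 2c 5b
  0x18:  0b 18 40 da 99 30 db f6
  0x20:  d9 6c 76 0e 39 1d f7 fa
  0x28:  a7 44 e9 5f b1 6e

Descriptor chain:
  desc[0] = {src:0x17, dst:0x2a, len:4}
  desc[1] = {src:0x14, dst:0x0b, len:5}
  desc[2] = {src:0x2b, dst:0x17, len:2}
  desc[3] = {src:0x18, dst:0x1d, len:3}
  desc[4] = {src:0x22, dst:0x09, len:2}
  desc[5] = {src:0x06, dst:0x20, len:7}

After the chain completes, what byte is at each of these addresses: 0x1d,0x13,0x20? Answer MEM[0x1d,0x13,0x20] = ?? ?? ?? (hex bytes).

#0 dst[0x2a+4] := {0x5b,0x0b,0x18,0x40}
#1 dst[0x0b+5] := {0x89,0x1e,0x2c,0x5b,0x0b}
#2 dst[0x17+2] := {0x0b,0x18}
#3 dst[0x1d+3] := {0x18,0x18,0x40}
#4 dst[0x09+2] := {0x76,0x0e}
#5 dst[0x20+7] := {0xf2,0x2f,0xfc,0x76,0x0e,0x89,0x1e}
query mem[0x1d]=0x18, mem[0x13]=0x61, mem[0x20]=0xf2

MEM[0x1d,0x13,0x20] = 18 61 f2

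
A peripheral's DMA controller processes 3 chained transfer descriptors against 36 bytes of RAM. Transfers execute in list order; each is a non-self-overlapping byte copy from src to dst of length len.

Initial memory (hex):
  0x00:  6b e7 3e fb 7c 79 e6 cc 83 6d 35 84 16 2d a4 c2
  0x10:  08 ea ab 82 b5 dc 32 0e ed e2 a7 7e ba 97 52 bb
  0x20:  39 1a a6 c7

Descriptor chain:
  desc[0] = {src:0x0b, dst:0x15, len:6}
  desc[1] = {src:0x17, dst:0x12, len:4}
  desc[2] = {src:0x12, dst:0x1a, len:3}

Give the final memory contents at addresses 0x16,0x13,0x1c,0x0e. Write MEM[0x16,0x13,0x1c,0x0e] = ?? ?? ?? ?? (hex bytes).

  after D0: wrote 6B at 0x15 = 84162da4c208
  after D1: wrote 4B at 0x12 = 2da4c208
  after D2: wrote 3B at 0x1a = 2da4c2
query mem[0x16]=0x16, mem[0x13]=0xa4, mem[0x1c]=0xc2, mem[0x0e]=0xa4

MEM[0x16,0x13,0x1c,0x0e] = 16 a4 c2 a4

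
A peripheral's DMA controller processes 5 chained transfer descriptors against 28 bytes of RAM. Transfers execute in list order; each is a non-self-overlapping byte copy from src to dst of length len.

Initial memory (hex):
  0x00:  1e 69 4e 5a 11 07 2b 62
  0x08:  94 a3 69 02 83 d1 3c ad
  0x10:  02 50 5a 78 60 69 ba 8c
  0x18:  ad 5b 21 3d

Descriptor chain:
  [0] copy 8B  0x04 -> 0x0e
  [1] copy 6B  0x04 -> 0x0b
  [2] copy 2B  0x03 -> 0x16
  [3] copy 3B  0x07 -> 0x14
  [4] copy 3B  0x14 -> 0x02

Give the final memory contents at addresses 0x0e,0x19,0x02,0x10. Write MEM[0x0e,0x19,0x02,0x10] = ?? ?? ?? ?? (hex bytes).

D0: mem[0x0e..0x15] <- [11 07 2b 62 94 a3 69 02]
D1: mem[0x0b..0x10] <- [11 07 2b 62 94 a3]
D2: mem[0x16..0x17] <- [5a 11]
D3: mem[0x14..0x16] <- [62 94 a3]
D4: mem[0x02..0x04] <- [62 94 a3]
query mem[0x0e]=0x62, mem[0x19]=0x5b, mem[0x02]=0x62, mem[0x10]=0xa3

MEM[0x0e,0x19,0x02,0x10] = 62 5b 62 a3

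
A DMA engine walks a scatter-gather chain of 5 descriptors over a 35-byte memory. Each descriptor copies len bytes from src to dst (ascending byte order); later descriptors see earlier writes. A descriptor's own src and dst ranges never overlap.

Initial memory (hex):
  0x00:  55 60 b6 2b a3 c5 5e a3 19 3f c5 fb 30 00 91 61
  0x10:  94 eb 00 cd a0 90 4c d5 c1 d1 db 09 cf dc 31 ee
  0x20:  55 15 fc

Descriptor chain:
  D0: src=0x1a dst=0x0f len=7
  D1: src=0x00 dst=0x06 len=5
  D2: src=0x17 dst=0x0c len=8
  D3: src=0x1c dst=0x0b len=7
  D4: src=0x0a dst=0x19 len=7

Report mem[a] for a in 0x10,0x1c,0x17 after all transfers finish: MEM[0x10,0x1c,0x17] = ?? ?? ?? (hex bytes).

[0] 0x1a->0x0f len=7 : db 09 cf dc 31 ee 55
[1] 0x00->0x06 len=5 : 55 60 b6 2b a3
[2] 0x17->0x0c len=8 : d5 c1 d1 db 09 cf dc 31
[3] 0x1c->0x0b len=7 : cf dc 31 ee 55 15 fc
[4] 0x0a->0x19 len=7 : a3 cf dc 31 ee 55 15
query mem[0x10]=0x15, mem[0x1c]=0x31, mem[0x17]=0xd5

MEM[0x10,0x1c,0x17] = 15 31 d5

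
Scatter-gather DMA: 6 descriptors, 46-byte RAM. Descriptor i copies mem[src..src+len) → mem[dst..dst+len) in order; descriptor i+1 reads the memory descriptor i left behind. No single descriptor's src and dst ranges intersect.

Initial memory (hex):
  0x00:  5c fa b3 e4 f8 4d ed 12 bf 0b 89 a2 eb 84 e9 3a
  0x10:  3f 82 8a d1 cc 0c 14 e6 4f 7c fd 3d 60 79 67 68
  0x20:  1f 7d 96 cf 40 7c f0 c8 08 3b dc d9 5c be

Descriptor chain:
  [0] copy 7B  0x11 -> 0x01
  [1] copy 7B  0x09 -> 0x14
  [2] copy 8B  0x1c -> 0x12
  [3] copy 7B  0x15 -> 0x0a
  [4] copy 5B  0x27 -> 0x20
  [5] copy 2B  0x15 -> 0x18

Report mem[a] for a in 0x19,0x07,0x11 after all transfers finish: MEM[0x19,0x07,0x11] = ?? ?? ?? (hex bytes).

D0: mem[0x01..0x07] <- [82 8a d1 cc 0c 14 e6]
D1: mem[0x14..0x1a] <- [0b 89 a2 eb 84 e9 3a]
D2: mem[0x12..0x19] <- [60 79 67 68 1f 7d 96 cf]
D3: mem[0x0a..0x10] <- [68 1f 7d 96 cf 3a 3d]
D4: mem[0x20..0x24] <- [c8 08 3b dc d9]
D5: mem[0x18..0x19] <- [68 1f]
query mem[0x19]=0x1f, mem[0x07]=0xe6, mem[0x11]=0x82

MEM[0x19,0x07,0x11] = 1f e6 82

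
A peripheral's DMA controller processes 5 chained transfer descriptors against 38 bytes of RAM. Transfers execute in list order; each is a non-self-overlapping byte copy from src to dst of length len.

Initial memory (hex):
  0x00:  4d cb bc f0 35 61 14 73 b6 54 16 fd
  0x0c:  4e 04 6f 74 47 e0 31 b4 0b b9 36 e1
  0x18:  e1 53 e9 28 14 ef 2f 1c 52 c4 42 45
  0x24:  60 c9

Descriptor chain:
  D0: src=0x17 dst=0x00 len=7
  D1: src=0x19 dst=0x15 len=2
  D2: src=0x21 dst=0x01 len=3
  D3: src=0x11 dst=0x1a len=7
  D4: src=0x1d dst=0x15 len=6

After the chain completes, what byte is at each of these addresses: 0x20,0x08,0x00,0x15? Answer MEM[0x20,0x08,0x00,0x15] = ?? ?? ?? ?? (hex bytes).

[0] 0x17->0x00 len=7 : e1 e1 53 e9 28 14 ef
[1] 0x19->0x15 len=2 : 53 e9
[2] 0x21->0x01 len=3 : c4 42 45
[3] 0x11->0x1a len=7 : e0 31 b4 0b 53 e9 e1
[4] 0x1d->0x15 len=6 : 0b 53 e9 e1 c4 42
query mem[0x20]=0xe1, mem[0x08]=0xb6, mem[0x00]=0xe1, mem[0x15]=0x0b

MEM[0x20,0x08,0x00,0x15] = e1 b6 e1 0b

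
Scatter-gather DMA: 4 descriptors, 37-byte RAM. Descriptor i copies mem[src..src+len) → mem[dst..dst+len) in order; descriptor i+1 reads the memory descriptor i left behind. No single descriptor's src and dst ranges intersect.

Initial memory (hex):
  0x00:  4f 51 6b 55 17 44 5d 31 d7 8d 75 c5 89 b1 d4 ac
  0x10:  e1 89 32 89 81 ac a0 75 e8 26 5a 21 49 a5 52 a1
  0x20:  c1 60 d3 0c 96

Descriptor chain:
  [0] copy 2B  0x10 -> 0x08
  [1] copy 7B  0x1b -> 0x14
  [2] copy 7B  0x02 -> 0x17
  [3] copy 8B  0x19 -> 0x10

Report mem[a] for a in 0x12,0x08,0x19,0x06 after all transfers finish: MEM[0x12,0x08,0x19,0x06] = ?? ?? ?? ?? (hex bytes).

MEM[0x12,0x08,0x19,0x06] = 5d e1 17 5d

[0] 0x10->0x08 len=2 : e1 89
[1] 0x1b->0x14 len=7 : 21 49 a5 52 a1 c1 60
[2] 0x02->0x17 len=7 : 6b 55 17 44 5d 31 e1
[3] 0x19->0x10 len=8 : 17 44 5d 31 e1 52 a1 c1
query mem[0x12]=0x5d, mem[0x08]=0xe1, mem[0x19]=0x17, mem[0x06]=0x5d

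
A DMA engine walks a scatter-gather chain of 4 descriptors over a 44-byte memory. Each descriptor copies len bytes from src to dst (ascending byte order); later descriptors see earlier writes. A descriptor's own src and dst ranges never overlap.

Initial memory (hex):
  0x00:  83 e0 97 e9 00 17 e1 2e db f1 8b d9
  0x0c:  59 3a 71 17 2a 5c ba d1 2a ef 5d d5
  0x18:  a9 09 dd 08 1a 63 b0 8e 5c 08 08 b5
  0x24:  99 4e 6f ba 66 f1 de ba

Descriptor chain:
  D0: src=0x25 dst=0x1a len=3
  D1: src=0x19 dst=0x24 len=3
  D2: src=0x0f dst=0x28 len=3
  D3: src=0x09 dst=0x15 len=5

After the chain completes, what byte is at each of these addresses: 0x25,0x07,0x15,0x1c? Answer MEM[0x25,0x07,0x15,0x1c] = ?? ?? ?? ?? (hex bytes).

MEM[0x25,0x07,0x15,0x1c] = 4e 2e f1 ba

D0: mem[0x1a..0x1c] <- [4e 6f ba]
D1: mem[0x24..0x26] <- [09 4e 6f]
D2: mem[0x28..0x2a] <- [17 2a 5c]
D3: mem[0x15..0x19] <- [f1 8b d9 59 3a]
query mem[0x25]=0x4e, mem[0x07]=0x2e, mem[0x15]=0xf1, mem[0x1c]=0xba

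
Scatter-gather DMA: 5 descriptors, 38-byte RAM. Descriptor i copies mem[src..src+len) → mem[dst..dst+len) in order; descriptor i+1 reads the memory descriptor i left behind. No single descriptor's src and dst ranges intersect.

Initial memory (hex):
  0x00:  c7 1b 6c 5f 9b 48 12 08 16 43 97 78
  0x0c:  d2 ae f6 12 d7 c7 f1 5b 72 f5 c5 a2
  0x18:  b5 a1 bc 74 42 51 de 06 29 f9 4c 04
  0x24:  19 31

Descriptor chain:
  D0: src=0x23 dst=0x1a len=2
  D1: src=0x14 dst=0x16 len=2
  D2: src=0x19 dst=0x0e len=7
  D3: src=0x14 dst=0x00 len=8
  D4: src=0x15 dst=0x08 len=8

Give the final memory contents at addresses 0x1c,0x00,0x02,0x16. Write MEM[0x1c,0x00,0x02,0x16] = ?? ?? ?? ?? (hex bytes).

  after D0: wrote 2B at 0x1a = 0419
  after D1: wrote 2B at 0x16 = 72f5
  after D2: wrote 7B at 0x0e = a104194251de06
  after D3: wrote 8B at 0x00 = 06f572f5b5a10419
  after D4: wrote 8B at 0x08 = f572f5b5a1041942
query mem[0x1c]=0x42, mem[0x00]=0x06, mem[0x02]=0x72, mem[0x16]=0x72

MEM[0x1c,0x00,0x02,0x16] = 42 06 72 72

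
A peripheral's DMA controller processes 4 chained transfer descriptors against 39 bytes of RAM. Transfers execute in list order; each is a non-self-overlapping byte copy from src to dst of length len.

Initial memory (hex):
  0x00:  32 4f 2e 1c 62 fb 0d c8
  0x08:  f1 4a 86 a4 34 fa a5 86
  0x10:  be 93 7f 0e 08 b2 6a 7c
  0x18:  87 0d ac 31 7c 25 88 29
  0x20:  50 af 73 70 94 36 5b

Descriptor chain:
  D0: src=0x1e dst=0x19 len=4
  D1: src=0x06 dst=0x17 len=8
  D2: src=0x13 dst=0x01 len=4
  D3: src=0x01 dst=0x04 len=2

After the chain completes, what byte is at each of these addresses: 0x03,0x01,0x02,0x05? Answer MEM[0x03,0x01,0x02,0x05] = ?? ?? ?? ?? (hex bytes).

MEM[0x03,0x01,0x02,0x05] = b2 0e 08 08

[0] 0x1e->0x19 len=4 : 88 29 50 af
[1] 0x06->0x17 len=8 : 0d c8 f1 4a 86 a4 34 fa
[2] 0x13->0x01 len=4 : 0e 08 b2 6a
[3] 0x01->0x04 len=2 : 0e 08
query mem[0x03]=0xb2, mem[0x01]=0x0e, mem[0x02]=0x08, mem[0x05]=0x08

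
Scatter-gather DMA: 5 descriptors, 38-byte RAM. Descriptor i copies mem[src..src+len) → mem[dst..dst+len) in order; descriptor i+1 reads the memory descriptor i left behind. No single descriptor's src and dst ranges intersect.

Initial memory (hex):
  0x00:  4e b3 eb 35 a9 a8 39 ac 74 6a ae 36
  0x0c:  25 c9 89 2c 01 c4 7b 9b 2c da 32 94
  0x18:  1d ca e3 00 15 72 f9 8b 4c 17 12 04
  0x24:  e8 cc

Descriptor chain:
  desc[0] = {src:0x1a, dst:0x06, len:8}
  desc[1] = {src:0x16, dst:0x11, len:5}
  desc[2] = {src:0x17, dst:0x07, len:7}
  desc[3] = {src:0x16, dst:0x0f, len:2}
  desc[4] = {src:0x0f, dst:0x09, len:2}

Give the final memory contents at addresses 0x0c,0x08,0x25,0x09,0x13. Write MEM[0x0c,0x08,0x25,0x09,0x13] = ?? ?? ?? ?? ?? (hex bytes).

D0: mem[0x06..0x0d] <- [e3 00 15 72 f9 8b 4c 17]
D1: mem[0x11..0x15] <- [32 94 1d ca e3]
D2: mem[0x07..0x0d] <- [94 1d ca e3 00 15 72]
D3: mem[0x0f..0x10] <- [32 94]
D4: mem[0x09..0x0a] <- [32 94]
query mem[0x0c]=0x15, mem[0x08]=0x1d, mem[0x25]=0xcc, mem[0x09]=0x32, mem[0x13]=0x1d

MEM[0x0c,0x08,0x25,0x09,0x13] = 15 1d cc 32 1d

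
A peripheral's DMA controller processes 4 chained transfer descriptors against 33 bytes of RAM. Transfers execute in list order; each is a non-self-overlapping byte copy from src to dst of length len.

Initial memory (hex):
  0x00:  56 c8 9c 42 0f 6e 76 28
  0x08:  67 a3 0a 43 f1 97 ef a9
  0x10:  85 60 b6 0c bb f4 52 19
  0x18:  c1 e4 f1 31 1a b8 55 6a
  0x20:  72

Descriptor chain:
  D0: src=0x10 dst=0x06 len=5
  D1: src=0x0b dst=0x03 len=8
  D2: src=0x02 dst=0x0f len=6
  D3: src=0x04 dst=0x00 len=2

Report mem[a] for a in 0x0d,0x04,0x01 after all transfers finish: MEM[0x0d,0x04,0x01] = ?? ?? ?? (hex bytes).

#0 dst[0x06+5] := {0x85,0x60,0xb6,0x0c,0xbb}
#1 dst[0x03+8] := {0x43,0xf1,0x97,0xef,0xa9,0x85,0x60,0xb6}
#2 dst[0x0f+6] := {0x9c,0x43,0xf1,0x97,0xef,0xa9}
#3 dst[0x00+2] := {0xf1,0x97}
query mem[0x0d]=0x97, mem[0x04]=0xf1, mem[0x01]=0x97

MEM[0x0d,0x04,0x01] = 97 f1 97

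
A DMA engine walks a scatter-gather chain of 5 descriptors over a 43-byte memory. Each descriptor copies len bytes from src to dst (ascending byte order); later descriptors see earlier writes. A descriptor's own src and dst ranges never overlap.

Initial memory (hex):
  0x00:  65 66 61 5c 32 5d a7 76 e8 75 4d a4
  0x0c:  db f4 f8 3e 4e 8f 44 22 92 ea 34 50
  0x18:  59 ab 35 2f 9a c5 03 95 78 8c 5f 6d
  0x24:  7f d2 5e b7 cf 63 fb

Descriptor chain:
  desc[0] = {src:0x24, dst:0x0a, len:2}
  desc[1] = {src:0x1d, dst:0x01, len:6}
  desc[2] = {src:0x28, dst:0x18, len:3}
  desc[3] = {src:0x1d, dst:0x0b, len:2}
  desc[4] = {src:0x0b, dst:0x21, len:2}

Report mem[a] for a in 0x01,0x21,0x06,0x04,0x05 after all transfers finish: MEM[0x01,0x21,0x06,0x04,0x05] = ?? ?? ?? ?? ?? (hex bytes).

MEM[0x01,0x21,0x06,0x04,0x05] = c5 c5 5f 78 8c

#0 dst[0x0a+2] := {0x7f,0xd2}
#1 dst[0x01+6] := {0xc5,0x03,0x95,0x78,0x8c,0x5f}
#2 dst[0x18+3] := {0xcf,0x63,0xfb}
#3 dst[0x0b+2] := {0xc5,0x03}
#4 dst[0x21+2] := {0xc5,0x03}
query mem[0x01]=0xc5, mem[0x21]=0xc5, mem[0x06]=0x5f, mem[0x04]=0x78, mem[0x05]=0x8c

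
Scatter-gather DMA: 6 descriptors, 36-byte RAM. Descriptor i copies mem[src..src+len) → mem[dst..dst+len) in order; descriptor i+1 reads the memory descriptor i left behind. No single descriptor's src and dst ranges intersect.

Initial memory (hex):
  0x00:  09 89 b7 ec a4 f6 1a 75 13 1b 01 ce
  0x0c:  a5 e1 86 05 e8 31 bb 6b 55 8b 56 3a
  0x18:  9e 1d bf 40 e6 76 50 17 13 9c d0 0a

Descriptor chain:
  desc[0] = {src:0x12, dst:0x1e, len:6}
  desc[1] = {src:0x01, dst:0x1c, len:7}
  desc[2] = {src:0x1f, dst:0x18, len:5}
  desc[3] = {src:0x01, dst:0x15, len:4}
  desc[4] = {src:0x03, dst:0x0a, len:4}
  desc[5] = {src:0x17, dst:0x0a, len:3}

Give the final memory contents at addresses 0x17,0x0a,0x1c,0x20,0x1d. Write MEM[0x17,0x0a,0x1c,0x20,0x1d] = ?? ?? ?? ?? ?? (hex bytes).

  after D0: wrote 6B at 0x1e = bb6b558b563a
  after D1: wrote 7B at 0x1c = 89b7eca4f61a75
  after D2: wrote 5B at 0x18 = a4f61a753a
  after D3: wrote 4B at 0x15 = 89b7eca4
  after D4: wrote 4B at 0x0a = eca4f61a
  after D5: wrote 3B at 0x0a = eca4f6
query mem[0x17]=0xec, mem[0x0a]=0xec, mem[0x1c]=0x3a, mem[0x20]=0xf6, mem[0x1d]=0xb7

MEM[0x17,0x0a,0x1c,0x20,0x1d] = ec ec 3a f6 b7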